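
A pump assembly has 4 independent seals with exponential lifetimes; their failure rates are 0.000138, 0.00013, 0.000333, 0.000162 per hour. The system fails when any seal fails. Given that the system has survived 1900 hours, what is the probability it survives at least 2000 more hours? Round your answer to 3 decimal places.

Time to first failure ~ Exp(Σλ) with Σλ = 0.000763.
By memorylessness, P(T > 1900+2000 | T > 1900) = P(T > 2000) = e^(−0.000763·2000) ≈ 0.217.

0.217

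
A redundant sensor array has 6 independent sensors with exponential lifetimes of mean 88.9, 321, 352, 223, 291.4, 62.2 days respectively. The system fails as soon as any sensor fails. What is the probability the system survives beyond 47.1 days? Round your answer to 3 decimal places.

The first failure time is exponential with rate Σλ_i = 1/88.9 + 1/321 + 1/352 + 1/223 + 1/291.4 + 1/62.2 = 0.041198 per day.
P(min > 47.1) = e^(−0.041198·47.1) = e^(−1.9404) ≈ 0.144.

0.144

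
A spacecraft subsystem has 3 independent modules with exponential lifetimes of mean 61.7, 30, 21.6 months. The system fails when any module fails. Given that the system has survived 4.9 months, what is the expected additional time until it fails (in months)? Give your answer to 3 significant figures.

First-failure rate Σλ = 1/61.7 + 1/30 + 1/21.6 = 0.0958371.
By memorylessness the expected residual is 1/Σλ = 10.4344 months, regardless of the 4.9 already elapsed.

10.4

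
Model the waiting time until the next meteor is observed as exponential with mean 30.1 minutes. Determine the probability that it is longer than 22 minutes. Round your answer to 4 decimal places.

0.4815

The rate is λ = 1/30.1 = 0.0332226 per minute.
P(X > 22) = e^(−λ·22) = e^(−0.7309) ≈ 0.4815.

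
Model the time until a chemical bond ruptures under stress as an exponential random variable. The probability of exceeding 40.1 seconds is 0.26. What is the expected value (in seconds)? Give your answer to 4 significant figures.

29.77

e^(−λ·40.1) = 0.26 ⇒ λ = −ln(0.26)/40.1 = 0.0335929.
Mean = 1/λ = 29.7682 seconds.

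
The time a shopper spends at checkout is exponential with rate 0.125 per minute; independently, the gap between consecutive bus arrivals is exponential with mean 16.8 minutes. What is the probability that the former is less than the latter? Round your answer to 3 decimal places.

0.677

λ_1 = 0.125, λ_2 = 1/16.8 = 0.0595238.
For independent exponentials, P(the former < the latter) = λ_1/(λ_1+λ_2) = 0.125/0.184524 ≈ 0.677.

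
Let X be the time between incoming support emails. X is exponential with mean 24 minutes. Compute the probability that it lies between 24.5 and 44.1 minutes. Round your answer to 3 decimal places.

The rate is λ = 1/24 = 0.0416667 per minute.
P(24.5 < X < 44.1) = e^(−λ·24.5) − e^(−λ·44.1) = 0.36029 − 0.15921 ≈ 0.201.

0.201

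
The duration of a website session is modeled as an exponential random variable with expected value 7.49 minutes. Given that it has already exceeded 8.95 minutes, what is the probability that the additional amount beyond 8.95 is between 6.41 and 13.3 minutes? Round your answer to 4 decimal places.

The rate is λ = 1/7.49 = 0.133511 per minute.
Memoryless: the residual past 8.95 is again Exp(λ).
P(6.41 < residual < 13.3) = e^(−λ·6.41) − e^(−λ·13.3) = 0.42494 − 0.16936 ≈ 0.2556.

0.2556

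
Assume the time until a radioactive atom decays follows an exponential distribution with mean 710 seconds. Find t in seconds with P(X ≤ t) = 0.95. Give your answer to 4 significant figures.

2127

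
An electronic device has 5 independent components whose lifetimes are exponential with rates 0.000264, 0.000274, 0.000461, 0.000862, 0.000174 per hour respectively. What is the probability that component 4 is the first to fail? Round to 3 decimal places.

The time to first failure is exponential with rate Σλ = 0.000264 + 0.000274 + 0.000461 + 0.000862 + 0.000174 = 0.002035.
P(component 4 first) = λ_4/Σλ = 0.000862/0.002035 ≈ 0.424.

0.424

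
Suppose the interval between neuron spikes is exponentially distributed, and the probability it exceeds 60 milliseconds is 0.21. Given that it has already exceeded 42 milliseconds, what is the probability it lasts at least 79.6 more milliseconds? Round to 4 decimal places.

0.1261

From e^(−λ·60) = 0.21, λ = −ln(0.21)/60 = 0.0260108.
Memoryless: P(X > 42+79.6 | X > 42) = P(X > 79.6) = e^(−0.0260108·79.6) ≈ 0.1261.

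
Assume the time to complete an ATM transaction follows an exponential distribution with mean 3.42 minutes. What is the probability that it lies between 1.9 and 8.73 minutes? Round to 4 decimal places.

0.4959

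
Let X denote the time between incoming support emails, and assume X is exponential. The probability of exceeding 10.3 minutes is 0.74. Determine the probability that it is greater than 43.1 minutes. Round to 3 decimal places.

e^(−λ·10.3) = 0.74 ⇒ λ = −ln(0.74)/10.3 = 0.0292335.
P(X > 43.1) = e^(−0.0292335·43.1) = e^(−1.26) ≈ 0.284.

0.284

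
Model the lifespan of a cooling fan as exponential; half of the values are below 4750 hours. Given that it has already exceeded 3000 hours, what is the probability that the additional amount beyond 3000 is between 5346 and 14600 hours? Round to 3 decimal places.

0.340

For an exponential, median = ln(2)/λ, so λ = ln 2 / 4750 = 0.000145926 per hour.
Memoryless: the residual past 3000 is again Exp(λ).
P(5346 < residual < 14600) = e^(−λ·5346) − e^(−λ·14600) = 0.45835 − 0.11878 ≈ 0.340.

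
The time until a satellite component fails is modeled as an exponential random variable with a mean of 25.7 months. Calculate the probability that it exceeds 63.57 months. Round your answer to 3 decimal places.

The rate is λ = 1/25.7 = 0.0389105 per month.
P(X > 63.57) = e^(−λ·63.57) = e^(−2.4735) ≈ 0.084.

0.084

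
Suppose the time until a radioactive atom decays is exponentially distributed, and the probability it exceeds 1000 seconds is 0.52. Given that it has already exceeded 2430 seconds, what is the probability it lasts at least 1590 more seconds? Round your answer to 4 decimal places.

From e^(−λ·1000) = 0.52, λ = −ln(0.52)/1000 = 0.000653926.
Memoryless: P(X > 2430+1590 | X > 2430) = P(X > 1590) = e^(−0.000653926·1590) ≈ 0.3535.

0.3535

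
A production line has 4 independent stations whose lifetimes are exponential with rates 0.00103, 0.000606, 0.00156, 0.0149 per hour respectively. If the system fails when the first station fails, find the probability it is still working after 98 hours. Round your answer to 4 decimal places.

The time to first failure is exponential with rate Σλ = 0.00103 + 0.000606 + 0.00156 + 0.0149 = 0.018096.
P(min > 98) = e^(−0.018096·98) = e^(−1.7734) ≈ 0.1698.

0.1698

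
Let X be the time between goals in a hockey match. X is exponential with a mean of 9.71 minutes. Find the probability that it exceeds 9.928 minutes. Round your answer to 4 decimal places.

The rate is λ = 1/9.71 = 0.102987 per minute.
P(X > 9.928) = e^(−λ·9.928) = e^(−1.0225) ≈ 0.3597.

0.3597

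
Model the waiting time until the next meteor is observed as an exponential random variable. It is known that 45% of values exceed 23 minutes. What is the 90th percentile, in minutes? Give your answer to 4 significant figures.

66.32

e^(−λ·23) = 0.45 ⇒ λ = −ln(0.45)/23 = 0.0347177.
90th percentile: 1 − e^(−λt) = 0.9, t = −ln(0.1)/λ = 66.323 minutes.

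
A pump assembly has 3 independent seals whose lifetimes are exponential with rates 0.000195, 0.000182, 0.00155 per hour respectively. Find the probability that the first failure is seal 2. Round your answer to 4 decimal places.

The time to first failure is exponential with rate Σλ = 0.000195 + 0.000182 + 0.00155 = 0.001927.
P(seal 2 first) = λ_2/Σλ = 0.000182/0.001927 ≈ 0.0944.

0.0944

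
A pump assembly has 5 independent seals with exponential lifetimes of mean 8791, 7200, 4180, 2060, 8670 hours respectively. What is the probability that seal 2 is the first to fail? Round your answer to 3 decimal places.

0.127

Rates: λ_i = 1/mean_i → 0.000113753, 0.000138889, 0.000239234, 0.000485437, 0.00011534; Σλ = 0.00109265.
P(seal 2 first) = λ_2/Σλ = 0.000138889/0.00109265 ≈ 0.127.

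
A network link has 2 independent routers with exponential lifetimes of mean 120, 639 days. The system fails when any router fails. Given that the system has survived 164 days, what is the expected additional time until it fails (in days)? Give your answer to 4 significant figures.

101.0

First-failure rate Σλ = 1/120 + 1/639 = 0.00989828.
By memorylessness the expected residual is 1/Σλ = 101.028 days, regardless of the 164 already elapsed.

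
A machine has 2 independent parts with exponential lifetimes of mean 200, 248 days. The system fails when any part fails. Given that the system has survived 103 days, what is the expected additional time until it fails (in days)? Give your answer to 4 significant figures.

First-failure rate Σλ = 1/200 + 1/248 = 0.00903226.
By memorylessness the expected residual is 1/Σλ = 110.714 days, regardless of the 103 already elapsed.

110.7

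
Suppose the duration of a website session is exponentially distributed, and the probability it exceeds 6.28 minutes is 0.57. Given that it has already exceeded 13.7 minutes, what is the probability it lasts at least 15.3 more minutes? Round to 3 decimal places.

From e^(−λ·6.28) = 0.57, λ = −ln(0.57)/6.28 = 0.0895094.
Memoryless: P(X > 13.7+15.3 | X > 13.7) = P(X > 15.3) = e^(−0.0895094·15.3) ≈ 0.254.

0.254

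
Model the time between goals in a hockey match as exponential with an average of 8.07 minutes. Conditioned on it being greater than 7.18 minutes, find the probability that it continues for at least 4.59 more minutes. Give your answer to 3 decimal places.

0.566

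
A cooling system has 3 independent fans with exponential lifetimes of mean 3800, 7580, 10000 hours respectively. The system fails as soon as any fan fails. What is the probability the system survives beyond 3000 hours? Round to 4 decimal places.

The first failure time is exponential with rate Σλ_i = 1/3800 + 1/7580 + 1/10000 = 0.000495084 per hour.
P(min > 3000) = e^(−0.000495084·3000) = e^(−1.4853) ≈ 0.2264.

0.2264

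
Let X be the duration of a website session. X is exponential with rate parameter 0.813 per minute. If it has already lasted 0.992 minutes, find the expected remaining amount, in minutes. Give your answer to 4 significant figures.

By memorylessness, the remaining amount past any threshold is again Exp(λ) with mean 1/λ = 1.23001 minutes.

1.230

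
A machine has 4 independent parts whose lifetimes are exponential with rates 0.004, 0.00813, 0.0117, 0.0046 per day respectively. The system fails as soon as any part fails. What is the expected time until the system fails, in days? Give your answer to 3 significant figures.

35.2

The time to first failure is exponential with rate Σλ = 0.004 + 0.00813 + 0.0117 + 0.0046 = 0.02843.
E[min] = 1/Σλ = 1/0.02843 = 35.1741 days.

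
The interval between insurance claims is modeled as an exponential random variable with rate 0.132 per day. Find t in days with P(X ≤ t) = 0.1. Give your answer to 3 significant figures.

Set 1 − e^(−λt) = 0.1, so t = −ln(0.9)/λ = 0.10536/0.132 ≈ 0.798186 days.

0.798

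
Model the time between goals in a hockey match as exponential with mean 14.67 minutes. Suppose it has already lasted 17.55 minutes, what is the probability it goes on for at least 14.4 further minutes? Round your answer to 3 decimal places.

0.375

The rate is λ = 1/14.67 = 0.0681663 per minute.
The exponential is memoryless, so the remaining time is again Exp(λ): the condition X > 17.55 is irrelevant.
P(X > 14.4) = e^(−0.9816) ≈ 0.375.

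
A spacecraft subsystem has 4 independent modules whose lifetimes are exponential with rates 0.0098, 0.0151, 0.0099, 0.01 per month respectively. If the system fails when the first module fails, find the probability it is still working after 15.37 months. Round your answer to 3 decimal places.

0.502

The time to first failure is exponential with rate Σλ = 0.0098 + 0.0151 + 0.0099 + 0.01 = 0.0448.
P(min > 15.37) = e^(−0.0448·15.37) = e^(−0.68858) ≈ 0.502.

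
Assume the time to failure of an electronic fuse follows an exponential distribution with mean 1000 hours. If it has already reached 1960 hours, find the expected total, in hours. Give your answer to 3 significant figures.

2960

The rate is λ = 1/1000 = 0.001 per hour.
By memorylessness, E[X | X > 1960] = 1960 + 1/λ = 1960 + 1000 = 2960 hours.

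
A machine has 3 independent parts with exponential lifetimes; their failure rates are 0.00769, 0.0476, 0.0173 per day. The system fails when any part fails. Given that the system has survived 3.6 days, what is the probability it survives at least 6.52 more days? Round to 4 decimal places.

0.6230

Time to first failure ~ Exp(Σλ) with Σλ = 0.07259.
By memorylessness, P(T > 3.6+6.52 | T > 3.6) = P(T > 6.52) = e^(−0.07259·6.52) ≈ 0.6230.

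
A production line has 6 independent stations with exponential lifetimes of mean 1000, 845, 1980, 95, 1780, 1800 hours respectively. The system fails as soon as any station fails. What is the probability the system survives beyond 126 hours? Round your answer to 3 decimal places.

0.164

The first failure time is exponential with rate Σλ_i = 1/1000 + 1/845 + 1/1980 + 1/95 + 1/1780 + 1/1800 = 0.0143322 per hour.
P(min > 126) = e^(−0.0143322·126) = e^(−1.8059) ≈ 0.164.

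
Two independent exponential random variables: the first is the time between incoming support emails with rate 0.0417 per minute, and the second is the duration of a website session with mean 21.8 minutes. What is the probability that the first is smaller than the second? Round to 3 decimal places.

0.476

λ_1 = 0.0417, λ_2 = 1/21.8 = 0.0458716.
For independent exponentials, P(the first < the second) = λ_1/(λ_1+λ_2) = 0.0417/0.0875716 ≈ 0.476.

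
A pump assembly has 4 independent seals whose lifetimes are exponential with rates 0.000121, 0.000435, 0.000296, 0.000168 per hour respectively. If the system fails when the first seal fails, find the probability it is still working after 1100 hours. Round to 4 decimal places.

0.3256

The time to first failure is exponential with rate Σλ = 0.000121 + 0.000435 + 0.000296 + 0.000168 = 0.00102.
P(min > 1100) = e^(−0.00102·1100) = e^(−1.122) ≈ 0.3256.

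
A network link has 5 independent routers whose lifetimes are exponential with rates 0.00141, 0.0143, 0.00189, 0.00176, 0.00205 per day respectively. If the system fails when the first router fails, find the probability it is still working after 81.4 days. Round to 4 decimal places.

0.1750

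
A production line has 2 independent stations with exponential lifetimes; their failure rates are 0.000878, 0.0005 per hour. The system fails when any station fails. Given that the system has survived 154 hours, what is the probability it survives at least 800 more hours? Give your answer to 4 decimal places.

0.3321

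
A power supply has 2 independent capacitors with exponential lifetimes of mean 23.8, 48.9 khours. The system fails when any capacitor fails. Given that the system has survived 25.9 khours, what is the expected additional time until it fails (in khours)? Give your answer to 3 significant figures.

16.0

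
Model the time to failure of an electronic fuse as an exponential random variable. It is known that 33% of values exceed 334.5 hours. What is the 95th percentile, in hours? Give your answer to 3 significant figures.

904

e^(−λ·334.5) = 0.33 ⇒ λ = −ln(0.33)/334.5 = 0.00331439.
95th percentile: 1 − e^(−λt) = 0.95, t = −ln(0.05)/λ = 903.857 hours.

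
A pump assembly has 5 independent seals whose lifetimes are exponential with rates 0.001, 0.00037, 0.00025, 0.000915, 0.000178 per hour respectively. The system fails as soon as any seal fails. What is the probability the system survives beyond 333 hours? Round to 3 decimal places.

0.405

The time to first failure is exponential with rate Σλ = 0.001 + 0.00037 + 0.00025 + 0.000915 + 0.000178 = 0.002713.
P(min > 333) = e^(−0.002713·333) = e^(−0.90343) ≈ 0.405.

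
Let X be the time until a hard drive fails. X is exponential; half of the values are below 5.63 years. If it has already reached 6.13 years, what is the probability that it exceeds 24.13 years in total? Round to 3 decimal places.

For an exponential, median = ln(2)/λ, so λ = ln 2 / 5.63 = 0.123117 per year.
P(X > s+t | X > s) = e^(−λ(s+t))/e^(−λs) = e^(−λt), independent of s = 6.13.
P(X > 18) = e^(−2.2161) ≈ 0.109.

0.109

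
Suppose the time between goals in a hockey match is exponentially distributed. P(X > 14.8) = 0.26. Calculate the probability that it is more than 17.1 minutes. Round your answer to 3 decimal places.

e^(−λ·14.8) = 0.26 ⇒ λ = −ln(0.26)/14.8 = 0.0910185.
P(X > 17.1) = e^(−0.0910185·17.1) = e^(−1.5564) ≈ 0.211.

0.211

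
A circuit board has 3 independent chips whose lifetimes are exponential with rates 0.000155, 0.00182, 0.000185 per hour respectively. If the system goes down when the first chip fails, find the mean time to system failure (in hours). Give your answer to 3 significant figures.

463

The time to first failure is exponential with rate Σλ = 0.000155 + 0.00182 + 0.000185 = 0.00216.
E[min] = 1/Σλ = 1/0.00216 = 462.963 hours.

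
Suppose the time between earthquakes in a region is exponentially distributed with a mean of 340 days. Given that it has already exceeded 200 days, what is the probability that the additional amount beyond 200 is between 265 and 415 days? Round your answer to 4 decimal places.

0.1636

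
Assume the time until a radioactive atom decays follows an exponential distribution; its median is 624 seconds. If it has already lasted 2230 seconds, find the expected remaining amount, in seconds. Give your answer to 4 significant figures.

900.2

For an exponential, median = ln(2)/λ, so λ = ln 2 / 624 = 0.00111081 per second.
By memorylessness, the remaining amount past any threshold is again Exp(λ) with mean 1/λ = 900.242 seconds.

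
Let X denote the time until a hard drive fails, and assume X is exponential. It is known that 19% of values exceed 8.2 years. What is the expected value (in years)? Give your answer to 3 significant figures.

e^(−λ·8.2) = 0.19 ⇒ λ = −ln(0.19)/8.2 = 0.202528.
Mean = 1/λ = 4.93758 years.

4.94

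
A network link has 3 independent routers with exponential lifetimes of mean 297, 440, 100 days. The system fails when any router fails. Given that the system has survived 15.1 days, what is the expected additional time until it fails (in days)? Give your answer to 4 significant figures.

63.94

First-failure rate Σλ = 1/297 + 1/440 + 1/100 = 0.0156397.
By memorylessness the expected residual is 1/Σλ = 63.9397 days, regardless of the 15.1 already elapsed.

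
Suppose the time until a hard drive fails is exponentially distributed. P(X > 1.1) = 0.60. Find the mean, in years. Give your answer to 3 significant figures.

e^(−λ·1.1) = 0.60 ⇒ λ = −ln(0.60)/1.1 = 0.464387.
Mean = 1/λ = 2.15338 years.

2.15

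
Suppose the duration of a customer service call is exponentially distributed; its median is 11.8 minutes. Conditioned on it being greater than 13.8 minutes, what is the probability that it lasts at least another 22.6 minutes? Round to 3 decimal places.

0.265

For an exponential, median = ln(2)/λ, so λ = ln 2 / 11.8 = 0.0587413 per minute.
P(X > s+t | X > s) = e^(−λ(s+t))/e^(−λs) = e^(−λt), independent of s = 13.8.
P(X > 22.6) = e^(−1.3276) ≈ 0.265.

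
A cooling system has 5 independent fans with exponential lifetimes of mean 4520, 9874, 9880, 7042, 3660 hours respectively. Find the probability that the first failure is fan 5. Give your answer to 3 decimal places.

Rates: λ_i = 1/mean_i → 0.000221239, 0.000101276, 0.000101215, 0.000142005, 0.000273224; Σλ = 0.000838959.
P(fan 5 first) = λ_5/Σλ = 0.000273224/0.000838959 ≈ 0.326.

0.326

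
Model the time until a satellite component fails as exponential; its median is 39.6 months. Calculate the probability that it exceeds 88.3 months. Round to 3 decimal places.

0.213

For an exponential, median = ln(2)/λ, so λ = ln 2 / 39.6 = 0.0175037 per month.
P(X > 88.3) = e^(−λ·88.3) = e^(−1.5456) ≈ 0.213.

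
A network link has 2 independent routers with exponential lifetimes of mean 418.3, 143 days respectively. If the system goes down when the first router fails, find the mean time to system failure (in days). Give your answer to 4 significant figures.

106.6

The first failure time is exponential with rate Σλ_i = 1/418.3 + 1/143 = 0.00938364 per day.
E[min] = 1/Σλ = 1/0.00938364 = 106.569 days.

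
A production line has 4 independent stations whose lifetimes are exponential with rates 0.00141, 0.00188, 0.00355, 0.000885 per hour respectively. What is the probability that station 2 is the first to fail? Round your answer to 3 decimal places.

The time to first failure is exponential with rate Σλ = 0.00141 + 0.00188 + 0.00355 + 0.000885 = 0.007725.
P(station 2 first) = λ_2/Σλ = 0.00188/0.007725 ≈ 0.243.

0.243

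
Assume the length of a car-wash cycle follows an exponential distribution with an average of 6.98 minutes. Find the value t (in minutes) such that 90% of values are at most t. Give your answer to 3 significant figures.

The rate is λ = 1/6.98 = 0.143266 per minute.
Set 1 − e^(−λt) = 0.9, so t = −ln(0.1)/λ = 2.3026/0.143266 ≈ 16.072 minutes.

16.1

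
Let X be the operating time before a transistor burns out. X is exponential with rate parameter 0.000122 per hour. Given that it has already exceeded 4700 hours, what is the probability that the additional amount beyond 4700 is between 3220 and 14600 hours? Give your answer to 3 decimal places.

Memoryless: the residual past 4700 is again Exp(λ).
P(3220 < residual < 14600) = e^(−λ·3220) − e^(−λ·14600) = 0.67514 − 0.16844 ≈ 0.507.

0.507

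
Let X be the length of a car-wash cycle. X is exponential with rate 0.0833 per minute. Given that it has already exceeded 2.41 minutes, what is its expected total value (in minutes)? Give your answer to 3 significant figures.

14.4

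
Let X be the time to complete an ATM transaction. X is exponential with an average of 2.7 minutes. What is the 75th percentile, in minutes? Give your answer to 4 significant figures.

The rate is λ = 1/2.7 = 0.37037 per minute.
Set 1 − e^(−λt) = 0.75, so t = −ln(0.25)/λ = 1.3863/0.37037 ≈ 3.74299 minutes.

3.743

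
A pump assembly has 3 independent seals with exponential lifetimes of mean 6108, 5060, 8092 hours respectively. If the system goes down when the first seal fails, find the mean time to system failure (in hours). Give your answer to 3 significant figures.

2060

The first failure time is exponential with rate Σλ_i = 1/6108 + 1/5060 + 1/8092 = 0.000484927 per hour.
E[min] = 1/Σλ = 1/0.000484927 = 2062.17 hours.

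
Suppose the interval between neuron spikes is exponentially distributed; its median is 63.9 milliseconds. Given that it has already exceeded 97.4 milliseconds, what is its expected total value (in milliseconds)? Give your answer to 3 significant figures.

190

For an exponential, median = ln(2)/λ, so λ = ln 2 / 63.9 = 0.0108474 per millisecond.
By memorylessness, E[X | X > 97.4] = 97.4 + 1/λ = 97.4 + 92.1882 = 189.588 milliseconds.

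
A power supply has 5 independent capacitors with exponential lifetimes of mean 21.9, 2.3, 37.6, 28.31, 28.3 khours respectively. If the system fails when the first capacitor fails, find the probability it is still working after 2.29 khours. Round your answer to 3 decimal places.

The first failure time is exponential with rate Σλ_i = 1/21.9 + 1/2.3 + 1/37.6 + 1/28.31 + 1/28.3 = 0.577699 per khour.
P(min > 2.29) = e^(−0.577699·2.29) = e^(−1.3229) ≈ 0.266.

0.266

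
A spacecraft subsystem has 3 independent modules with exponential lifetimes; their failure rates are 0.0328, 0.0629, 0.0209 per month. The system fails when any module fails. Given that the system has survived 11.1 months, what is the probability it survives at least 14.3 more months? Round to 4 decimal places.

0.1887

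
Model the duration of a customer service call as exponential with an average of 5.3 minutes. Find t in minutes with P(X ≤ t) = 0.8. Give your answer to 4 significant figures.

The rate is λ = 1/5.3 = 0.188679 per minute.
Set 1 − e^(−λt) = 0.8, so t = −ln(0.2)/λ = 1.6094/0.188679 ≈ 8.53002 minutes.

8.530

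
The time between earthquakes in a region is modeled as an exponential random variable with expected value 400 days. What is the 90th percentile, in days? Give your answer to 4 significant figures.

921.0

The rate is λ = 1/400 = 0.0025 per day.
Set 1 − e^(−λt) = 0.9, so t = −ln(0.1)/λ = 2.3026/0.0025 ≈ 921.034 days.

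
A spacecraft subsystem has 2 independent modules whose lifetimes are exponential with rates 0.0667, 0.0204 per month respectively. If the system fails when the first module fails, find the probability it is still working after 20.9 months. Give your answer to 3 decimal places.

0.162

The time to first failure is exponential with rate Σλ = 0.0667 + 0.0204 = 0.0871.
P(min > 20.9) = e^(−0.0871·20.9) = e^(−1.8204) ≈ 0.162.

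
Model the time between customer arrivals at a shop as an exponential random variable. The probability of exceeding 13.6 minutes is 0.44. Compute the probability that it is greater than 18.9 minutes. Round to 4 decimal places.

0.3195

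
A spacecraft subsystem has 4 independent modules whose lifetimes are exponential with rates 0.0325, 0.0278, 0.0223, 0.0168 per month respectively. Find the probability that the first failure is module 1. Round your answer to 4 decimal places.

0.3270

The time to first failure is exponential with rate Σλ = 0.0325 + 0.0278 + 0.0223 + 0.0168 = 0.0994.
P(module 1 first) = λ_1/Σλ = 0.0325/0.0994 ≈ 0.3270.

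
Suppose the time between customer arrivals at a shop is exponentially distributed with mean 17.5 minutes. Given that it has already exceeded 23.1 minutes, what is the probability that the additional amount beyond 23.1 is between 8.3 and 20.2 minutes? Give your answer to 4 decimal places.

The rate is λ = 1/17.5 = 0.0571429 per minute.
Memoryless: the residual past 23.1 is again Exp(λ).
P(8.3 < residual < 20.2) = e^(−λ·8.3) − e^(−λ·20.2) = 0.62233 − 0.31528 ≈ 0.3070.

0.3070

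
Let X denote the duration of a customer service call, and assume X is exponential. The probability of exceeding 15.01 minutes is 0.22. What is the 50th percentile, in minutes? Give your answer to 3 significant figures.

6.87

e^(−λ·15.01) = 0.22 ⇒ λ = −ln(0.22)/15.01 = 0.100875.
50th percentile: 1 − e^(−λt) = 0.5, t = −ln(0.5)/λ = 6.87137 minutes.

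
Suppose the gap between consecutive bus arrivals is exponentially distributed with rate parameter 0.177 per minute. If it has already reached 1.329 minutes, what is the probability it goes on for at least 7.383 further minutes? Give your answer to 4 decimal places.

0.2707

P(X > s+t | X > s) = e^(−λ(s+t))/e^(−λs) = e^(−λt), independent of s = 1.329.
P(X > 7.383) = e^(−1.3068) ≈ 0.2707.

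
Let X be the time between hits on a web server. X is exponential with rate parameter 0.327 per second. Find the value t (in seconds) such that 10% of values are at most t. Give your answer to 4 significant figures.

Set 1 − e^(−λt) = 0.1, so t = −ln(0.9)/λ = 0.10536/0.327 ≈ 0.322203 seconds.

0.3222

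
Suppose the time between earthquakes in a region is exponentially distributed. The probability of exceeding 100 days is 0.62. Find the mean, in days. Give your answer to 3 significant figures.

209

e^(−λ·100) = 0.62 ⇒ λ = −ln(0.62)/100 = 0.00478036.
Mean = 1/λ = 209.189 days.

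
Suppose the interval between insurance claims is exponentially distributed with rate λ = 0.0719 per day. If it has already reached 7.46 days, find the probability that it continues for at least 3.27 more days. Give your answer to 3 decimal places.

0.790

The exponential is memoryless, so the remaining time is again Exp(λ): the condition X > 7.46 is irrelevant.
P(X > 3.27) = e^(−0.23511) ≈ 0.790.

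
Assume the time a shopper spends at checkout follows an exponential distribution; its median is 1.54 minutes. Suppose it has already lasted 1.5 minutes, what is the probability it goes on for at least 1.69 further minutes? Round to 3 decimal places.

0.467

For an exponential, median = ln(2)/λ, so λ = ln 2 / 1.54 = 0.450096 per minute.
P(X > s+t | X > s) = e^(−λ(s+t))/e^(−λs) = e^(−λt), independent of s = 1.5.
P(X > 1.69) = e^(−0.76066) ≈ 0.467.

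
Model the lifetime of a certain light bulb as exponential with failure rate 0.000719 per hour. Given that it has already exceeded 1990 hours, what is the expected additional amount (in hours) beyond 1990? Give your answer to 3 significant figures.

By memorylessness, the remaining amount past any threshold is again Exp(λ) with mean 1/λ = 1390.82 hours.

1390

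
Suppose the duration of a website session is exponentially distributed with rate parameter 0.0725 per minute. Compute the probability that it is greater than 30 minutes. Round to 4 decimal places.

0.1136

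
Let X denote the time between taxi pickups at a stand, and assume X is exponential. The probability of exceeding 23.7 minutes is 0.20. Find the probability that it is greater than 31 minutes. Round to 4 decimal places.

0.1218

e^(−λ·23.7) = 0.20 ⇒ λ = −ln(0.20)/23.7 = 0.0679088.
P(X > 31) = e^(−0.0679088·31) = e^(−2.1052) ≈ 0.1218.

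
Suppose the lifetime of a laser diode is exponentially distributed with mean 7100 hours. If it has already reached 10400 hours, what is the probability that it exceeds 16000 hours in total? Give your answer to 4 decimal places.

0.4544

The rate is λ = 1/7100 = 0.000140845 per hour.
P(X > s+t | X > s) = e^(−λ(s+t))/e^(−λs) = e^(−λt), independent of s = 10400.
P(X > 5600) = e^(−0.78873) ≈ 0.4544.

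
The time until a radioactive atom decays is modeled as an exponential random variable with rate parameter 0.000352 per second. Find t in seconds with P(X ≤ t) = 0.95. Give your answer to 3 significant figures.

8510

Set 1 − e^(−λt) = 0.95, so t = −ln(0.05)/λ = 2.9957/0.000352 ≈ 8510.6 seconds.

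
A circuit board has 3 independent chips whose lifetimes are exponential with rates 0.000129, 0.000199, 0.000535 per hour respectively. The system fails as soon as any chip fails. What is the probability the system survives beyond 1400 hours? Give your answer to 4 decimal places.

The time to first failure is exponential with rate Σλ = 0.000129 + 0.000199 + 0.000535 = 0.000863.
P(min > 1400) = e^(−0.000863·1400) = e^(−1.2082) ≈ 0.2987.

0.2987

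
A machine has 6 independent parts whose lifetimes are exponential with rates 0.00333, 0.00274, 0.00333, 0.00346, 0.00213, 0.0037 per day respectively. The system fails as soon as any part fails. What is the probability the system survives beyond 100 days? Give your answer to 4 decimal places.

The time to first failure is exponential with rate Σλ = 0.00333 + 0.00274 + 0.00333 + 0.00346 + 0.00213 + 0.0037 = 0.01869.
P(min > 100) = e^(−0.01869·100) = e^(−1.869) ≈ 0.1543.

0.1543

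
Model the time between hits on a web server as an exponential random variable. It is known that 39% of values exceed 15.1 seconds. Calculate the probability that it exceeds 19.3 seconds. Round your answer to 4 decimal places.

e^(−λ·15.1) = 0.39 ⇒ λ = −ln(0.39)/15.1 = 0.0623582.
P(X > 19.3) = e^(−0.0623582·19.3) = e^(−1.2035) ≈ 0.3001.

0.3001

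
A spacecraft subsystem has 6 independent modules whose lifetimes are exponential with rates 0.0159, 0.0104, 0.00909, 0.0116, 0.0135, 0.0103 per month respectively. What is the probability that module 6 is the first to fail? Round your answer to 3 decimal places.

The time to first failure is exponential with rate Σλ = 0.0159 + 0.0104 + 0.00909 + 0.0116 + 0.0135 + 0.0103 = 0.07079.
P(module 6 first) = λ_6/Σλ = 0.0103/0.07079 ≈ 0.146.

0.146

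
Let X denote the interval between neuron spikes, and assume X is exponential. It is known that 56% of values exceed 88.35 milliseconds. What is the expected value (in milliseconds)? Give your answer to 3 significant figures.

152

e^(−λ·88.35) = 0.56 ⇒ λ = −ln(0.56)/88.35 = 0.00656274.
Mean = 1/λ = 152.375 milliseconds.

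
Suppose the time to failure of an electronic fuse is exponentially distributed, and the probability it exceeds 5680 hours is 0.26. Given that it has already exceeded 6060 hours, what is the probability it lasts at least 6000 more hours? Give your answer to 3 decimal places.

From e^(−λ·5680) = 0.26, λ = −ln(0.26)/5680 = 0.000237161.
Memoryless: P(X > 6060+6000 | X > 6060) = P(X > 6000) = e^(−0.000237161·6000) ≈ 0.241.

0.241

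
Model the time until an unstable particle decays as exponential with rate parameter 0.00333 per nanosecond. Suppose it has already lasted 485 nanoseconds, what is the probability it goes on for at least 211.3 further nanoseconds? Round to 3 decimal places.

0.495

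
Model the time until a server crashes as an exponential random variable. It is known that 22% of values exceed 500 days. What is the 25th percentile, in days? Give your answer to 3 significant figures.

e^(−λ·500) = 0.22 ⇒ λ = −ln(0.22)/500 = 0.00302826.
25th percentile: 1 − e^(−λt) = 0.25, t = −ln(0.75)/λ = 94.9993 days.

95.0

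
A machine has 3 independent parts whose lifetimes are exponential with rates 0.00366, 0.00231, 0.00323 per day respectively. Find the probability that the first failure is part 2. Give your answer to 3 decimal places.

0.251

The time to first failure is exponential with rate Σλ = 0.00366 + 0.00231 + 0.00323 = 0.0092.
P(part 2 first) = λ_2/Σλ = 0.00231/0.0092 ≈ 0.251.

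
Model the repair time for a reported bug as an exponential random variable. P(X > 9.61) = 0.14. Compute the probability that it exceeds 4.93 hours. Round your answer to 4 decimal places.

0.3647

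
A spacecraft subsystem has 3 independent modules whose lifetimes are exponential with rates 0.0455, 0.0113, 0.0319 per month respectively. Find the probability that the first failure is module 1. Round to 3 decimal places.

The time to first failure is exponential with rate Σλ = 0.0455 + 0.0113 + 0.0319 = 0.0887.
P(module 1 first) = λ_1/Σλ = 0.0455/0.0887 ≈ 0.513.

0.513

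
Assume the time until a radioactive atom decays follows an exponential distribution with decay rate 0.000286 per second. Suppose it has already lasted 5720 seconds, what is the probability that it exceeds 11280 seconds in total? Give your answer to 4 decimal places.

0.2039

P(X > s+t | X > s) = e^(−λ(s+t))/e^(−λs) = e^(−λt), independent of s = 5720.
P(X > 5560) = e^(−1.5902) ≈ 0.2039.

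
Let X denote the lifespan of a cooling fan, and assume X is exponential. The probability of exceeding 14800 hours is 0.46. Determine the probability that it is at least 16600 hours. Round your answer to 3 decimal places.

0.419

e^(−λ·14800) = 0.46 ⇒ λ = −ln(0.46)/14800 = 0.0000524682.
P(X > 16600) = e^(−0.0000524682·16600) = e^(−0.87097) ≈ 0.419.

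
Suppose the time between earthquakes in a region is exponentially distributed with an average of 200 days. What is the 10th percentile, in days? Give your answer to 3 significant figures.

21.1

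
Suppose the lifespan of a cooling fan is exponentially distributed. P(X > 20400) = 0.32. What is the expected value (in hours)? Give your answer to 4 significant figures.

17900

e^(−λ·20400) = 0.32 ⇒ λ = −ln(0.32)/20400 = 0.0000558546.
Mean = 1/λ = 17903.6 hours.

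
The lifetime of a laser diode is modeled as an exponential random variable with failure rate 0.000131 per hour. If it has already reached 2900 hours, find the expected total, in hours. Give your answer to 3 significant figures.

10500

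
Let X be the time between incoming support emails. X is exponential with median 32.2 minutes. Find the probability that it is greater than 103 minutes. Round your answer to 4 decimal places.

0.1089

For an exponential, median = ln(2)/λ, so λ = ln 2 / 32.2 = 0.0215263 per minute.
P(X > 103) = e^(−λ·103) = e^(−2.2172) ≈ 0.1089.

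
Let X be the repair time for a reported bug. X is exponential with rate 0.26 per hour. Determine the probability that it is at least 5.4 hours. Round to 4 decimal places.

0.2456

P(X > 5.4) = e^(−λ·5.4) = e^(−1.404) ≈ 0.2456.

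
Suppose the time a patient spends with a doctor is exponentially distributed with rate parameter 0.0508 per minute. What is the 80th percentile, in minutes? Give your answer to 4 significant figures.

Set 1 − e^(−λt) = 0.8, so t = −ln(0.2)/λ = 1.6094/0.0508 ≈ 31.6818 minutes.

31.68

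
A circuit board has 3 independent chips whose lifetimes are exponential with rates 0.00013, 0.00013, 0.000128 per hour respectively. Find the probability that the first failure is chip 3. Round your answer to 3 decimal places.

0.330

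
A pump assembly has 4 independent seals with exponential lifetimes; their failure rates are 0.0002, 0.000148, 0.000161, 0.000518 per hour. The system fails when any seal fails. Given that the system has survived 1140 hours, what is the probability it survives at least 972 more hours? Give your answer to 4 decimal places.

Time to first failure ~ Exp(Σλ) with Σλ = 0.001027.
By memorylessness, P(T > 1140+972 | T > 1140) = P(T > 972) = e^(−0.001027·972) ≈ 0.3685.

0.3685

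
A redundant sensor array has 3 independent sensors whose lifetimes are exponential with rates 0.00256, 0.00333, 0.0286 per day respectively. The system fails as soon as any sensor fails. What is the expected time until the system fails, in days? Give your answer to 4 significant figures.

28.99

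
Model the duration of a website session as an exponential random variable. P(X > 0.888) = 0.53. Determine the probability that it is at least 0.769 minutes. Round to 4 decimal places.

e^(−λ·0.888) = 0.53 ⇒ λ = −ln(0.53)/0.888 = 0.714953.
P(X > 0.769) = e^(−0.714953·0.769) = e^(−0.5498) ≈ 0.5771.

0.5771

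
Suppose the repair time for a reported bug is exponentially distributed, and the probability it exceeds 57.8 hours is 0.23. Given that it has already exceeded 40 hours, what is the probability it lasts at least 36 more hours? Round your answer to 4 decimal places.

0.4004

From e^(−λ·57.8) = 0.23, λ = −ln(0.23)/57.8 = 0.0254269.
Memoryless: P(X > 40+36 | X > 40) = P(X > 36) = e^(−0.0254269·36) ≈ 0.4004.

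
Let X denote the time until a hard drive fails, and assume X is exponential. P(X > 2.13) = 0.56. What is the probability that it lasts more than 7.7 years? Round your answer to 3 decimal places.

0.123

e^(−λ·2.13) = 0.56 ⇒ λ = −ln(0.56)/2.13 = 0.272215.
P(X > 7.7) = e^(−0.272215·7.7) = e^(−2.0961) ≈ 0.123.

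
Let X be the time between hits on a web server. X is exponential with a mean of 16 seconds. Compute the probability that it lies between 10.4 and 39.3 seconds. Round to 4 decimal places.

The rate is λ = 1/16 = 0.0625 per second.
P(10.4 < X < 39.3) = e^(−λ·10.4) − e^(−λ·39.3) = 0.52205 − 0.08576 ≈ 0.4363.

0.4363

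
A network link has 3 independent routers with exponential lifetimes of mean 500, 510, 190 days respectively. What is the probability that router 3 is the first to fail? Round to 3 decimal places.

0.571

Rates: λ_i = 1/mean_i → 0.002, 0.00196078, 0.00526316; Σλ = 0.00922394.
P(router 3 first) = λ_3/Σλ = 0.00526316/0.00922394 ≈ 0.571.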